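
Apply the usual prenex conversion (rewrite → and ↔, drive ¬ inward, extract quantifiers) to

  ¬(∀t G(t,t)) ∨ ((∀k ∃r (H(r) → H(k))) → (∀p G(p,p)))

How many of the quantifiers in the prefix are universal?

2

Eliminate → and ↔ using ¬ and ∨.
  ¬(∀t G(t,t)) ∨ ¬(∀k ∃r (¬H(r) ∨ H(k))) ∨ (∀p G(p,p))
Drive negations inward (¬∀x A ≡ ∃x ¬A, ¬∃x A ≡ ∀x ¬A, De Morgan for ∧/∨):
  (∃t ¬G(t,t)) ∨ (∃k ∀r (H(r) ∧ ¬H(k))) ∨ (∀p G(p,p))
All bound variables are already distinct, so no renaming is needed.
Finally move all quantifiers to the prefix:
  ∃t ∃k ∀r ∀p (¬G(t,t) ∨ H(r) ∧ ¬H(k) ∨ G(p,p))
The prefix is ∃t ∃k ∀r ∀p: 2 universal, 2 existential.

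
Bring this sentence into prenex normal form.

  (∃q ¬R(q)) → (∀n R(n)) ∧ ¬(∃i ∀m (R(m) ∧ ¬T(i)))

∀q ∀n ∀i ∃m (R(q) ∨ R(n) ∧ (¬R(m) ∨ T(i)))

Rewrite implications/biconditionals: A → B as ¬A ∨ B.
  ¬(∃q ¬R(q)) ∨ (∀n R(n)) ∧ ¬(∃i ∀m (R(m) ∧ ¬T(i)))
Move each ¬ inward, flipping quantifiers it crosses:
  (∀q R(q)) ∨ (∀n R(n)) ∧ (∀i ∃m (¬R(m) ∨ T(i)))
All bound variables are already distinct, so no renaming is needed.
Extract every quantifier outward, since the variables are now distinct and don't occur free across branches:
  ∀q ∀n ∀i ∃m (R(q) ∨ R(n) ∧ (¬R(m) ∨ T(i)))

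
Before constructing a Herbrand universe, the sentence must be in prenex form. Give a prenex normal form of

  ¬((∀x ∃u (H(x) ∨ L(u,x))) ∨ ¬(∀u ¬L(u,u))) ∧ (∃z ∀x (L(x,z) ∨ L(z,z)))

∃x ∀u ∀p ∃z ∀s (¬H(x) ∧ ¬L(u,x) ∧ ¬L(p,p) ∧ (L(s,z) ∨ L(z,z)))

Drive negations inward (¬∀x A ≡ ∃x ¬A, ¬∃x A ≡ ∀x ¬A, De Morgan for ∧/∨):
  (∃x ∀u (¬H(x) ∧ ¬L(u,x))) ∧ (∀u ¬L(u,u)) ∧ (∃z ∀x (L(x,z) ∨ L(z,z)))
Give each quantifier a distinct variable: u↦p, x↦s.
  (∃x ∀u (¬H(x) ∧ ¬L(u,x))) ∧ (∀p ¬L(p,p)) ∧ (∃z ∀s (L(s,z) ∨ L(z,z)))
Pull the quantifiers to the front (each side's bound variable is not free in the other side):
  ∃x ∀u ∀p ∃z ∀s (¬H(x) ∧ ¬L(u,x) ∧ ¬L(p,p) ∧ (L(s,z) ∨ L(z,z)))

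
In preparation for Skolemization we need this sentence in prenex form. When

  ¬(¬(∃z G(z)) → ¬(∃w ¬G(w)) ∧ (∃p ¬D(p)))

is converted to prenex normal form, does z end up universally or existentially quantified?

Rewrite implications/biconditionals: A → B as ¬A ∨ B.
  ¬(¬¬(∃z G(z)) ∨ ¬(∃w ¬G(w)) ∧ (∃p ¬D(p)))
Push ¬ through the quantifiers and connectives to reach negation normal form:
  (∀z ¬G(z)) ∧ ((∃w ¬G(w)) ∨ (∀p D(p)))
Pull the quantifiers to the front (each side's bound variable is not free in the other side):
  ∀z ∃w ∀p (¬G(z) ∧ (¬G(w) ∨ D(p)))
The quantifier ∃z sits under an odd number of negations (counting the antecedent side of each →), so it flips to ∀z.

universal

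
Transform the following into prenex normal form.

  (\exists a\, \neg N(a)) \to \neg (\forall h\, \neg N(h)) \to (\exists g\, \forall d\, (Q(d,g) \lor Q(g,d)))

\forall a\, \forall h\, \exists g\, \forall d\, (N(a) \lor \neg N(h) \lor Q(d,g) \lor Q(g,d))

First replace A → B with ¬A ∨ B.
  \neg (\exists a\, \neg N(a)) \lor \neg \neg (\forall h\, \neg N(h)) \lor (\exists g\, \forall d\, (Q(d,g) \lor Q(g,d)))
Drive negations inward (¬∀x A ≡ ∃x ¬A, ¬∃x A ≡ ∀x ¬A, De Morgan for ∧/∨):
  (\forall a\, N(a)) \lor (\forall h\, \neg N(h)) \lor (\exists g\, \forall d\, (Q(d,g) \lor Q(g,d)))
Extract every quantifier outward, since the variables are now distinct and don't occur free across branches:
  \forall a\, \forall h\, \exists g\, \forall d\, (N(a) \lor \neg N(h) \lor Q(d,g) \lor Q(g,d))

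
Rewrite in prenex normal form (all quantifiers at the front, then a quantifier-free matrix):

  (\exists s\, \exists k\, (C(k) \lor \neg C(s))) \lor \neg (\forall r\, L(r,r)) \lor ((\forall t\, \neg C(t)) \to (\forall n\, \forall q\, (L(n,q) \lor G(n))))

Rewrite implications/biconditionals: A → B as ¬A ∨ B.
  (\exists s\, \exists k\, (C(k) \lor \neg C(s))) \lor \neg (\forall r\, L(r,r)) \lor \neg (\forall t\, \neg C(t)) \lor (\forall n\, \forall q\, (L(n,q) \lor G(n)))
Drive negations inward (¬∀x A ≡ ∃x ¬A, ¬∃x A ≡ ∀x ¬A, De Morgan for ∧/∨):
  (\exists s\, \exists k\, (C(k) \lor \neg C(s))) \lor (\exists r\, \neg L(r,r)) \lor (\exists t\, C(t)) \lor (\forall n\, \forall q\, (L(n,q) \lor G(n)))
Finally move all quantifiers to the prefix:
  \exists s\, \exists k\, \exists r\, \exists t\, \forall n\, \forall q\, (C(k) \lor \neg C(s) \lor \neg L(r,r) \lor C(t) \lor L(n,q) \lor G(n))

\exists s\, \exists k\, \exists r\, \exists t\, \forall n\, \forall q\, (C(k) \lor \neg C(s) \lor \neg L(r,r) \lor C(t) \lor L(n,q) \lor G(n))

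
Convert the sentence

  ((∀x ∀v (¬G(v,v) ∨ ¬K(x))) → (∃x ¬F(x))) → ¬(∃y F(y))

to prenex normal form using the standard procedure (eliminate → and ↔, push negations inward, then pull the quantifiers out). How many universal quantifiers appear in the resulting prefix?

Eliminate → and ↔ using ¬ and ∨.
  ¬(¬(∀x ∀v (¬G(v,v) ∨ ¬K(x))) ∨ (∃x ¬F(x))) ∨ ¬(∃y F(y))
Push ¬ through the quantifiers and connectives to reach negation normal form:
  (∀x ∀v (¬G(v,v) ∨ ¬K(x))) ∧ (∀x F(x)) ∨ (∀y ¬F(y))
Rename bound variables to avoid capture: x↦u.
  (∀x ∀v (¬G(v,v) ∨ ¬K(x))) ∧ (∀u F(u)) ∨ (∀y ¬F(y))
Extract every quantifier outward, since the variables are now distinct and don't occur free across branches:
  ∀x ∀v ∀u ∀y ((¬G(v,v) ∨ ¬K(x)) ∧ F(u) ∨ ¬F(y))
The prefix is ∀x ∀v ∀u ∀y: 4 universal, 0 existential.

4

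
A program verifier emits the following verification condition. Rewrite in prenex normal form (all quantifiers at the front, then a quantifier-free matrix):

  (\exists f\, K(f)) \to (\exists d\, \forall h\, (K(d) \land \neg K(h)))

\forall f\, \exists d\, \forall h\, (\neg K(f) \lor K(d) \land \neg K(h))

First replace A → B with ¬A ∨ B.
  \neg (\exists f\, K(f)) \lor (\exists d\, \forall h\, (K(d) \land \neg K(h)))
Push ¬ through the quantifiers and connectives to reach negation normal form:
  (\forall f\, \neg K(f)) \lor (\exists d\, \forall h\, (K(d) \land \neg K(h)))
All bound variables are already distinct, so no renaming is needed.
Finally move all quantifiers to the prefix:
  \forall f\, \exists d\, \forall h\, (\neg K(f) \lor K(d) \land \neg K(h))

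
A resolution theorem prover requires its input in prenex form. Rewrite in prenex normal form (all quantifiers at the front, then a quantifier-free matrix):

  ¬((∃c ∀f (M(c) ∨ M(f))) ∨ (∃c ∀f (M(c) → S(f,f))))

∀c ∃f ∀y1 ∃w1 (¬M(c) ∧ ¬M(f) ∧ M(y1) ∧ ¬S(w1,w1))

First replace A → B with ¬A ∨ B.
  ¬((∃c ∀f (M(c) ∨ M(f))) ∨ (∃c ∀f (¬M(c) ∨ S(f,f))))
Push ¬ through the quantifiers and connectives to reach negation normal form:
  (∀c ∃f (¬M(c) ∧ ¬M(f))) ∧ (∀c ∃f (M(c) ∧ ¬S(f,f)))
Give each quantifier a distinct variable: c↦y1, f↦w1.
  (∀c ∃f (¬M(c) ∧ ¬M(f))) ∧ (∀y1 ∃w1 (M(y1) ∧ ¬S(w1,w1)))
Extract every quantifier outward, since the variables are now distinct and don't occur free across branches:
  ∀c ∃f ∀y1 ∃w1 (¬M(c) ∧ ¬M(f) ∧ M(y1) ∧ ¬S(w1,w1))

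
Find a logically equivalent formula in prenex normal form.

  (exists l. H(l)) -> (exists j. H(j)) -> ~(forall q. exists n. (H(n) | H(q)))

First replace A → B with ¬A ∨ B.
  ~(exists l. H(l)) | ~(exists j. H(j)) | ~(forall q. exists n. (H(n) | H(q)))
Move each ¬ inward, flipping quantifiers it crosses:
  (forall l. ~H(l)) | (forall j. ~H(j)) | (exists q. forall n. (~H(n) & ~H(q)))
All bound variables are already distinct, so no renaming is needed.
Pull the quantifiers to the front (each side's bound variable is not free in the other side):
  forall l. forall j. exists q. forall n. (~H(l) | ~H(j) | ~H(n) & ~H(q))

forall l. forall j. exists q. forall n. (~H(l) | ~H(j) | ~H(n) & ~H(q))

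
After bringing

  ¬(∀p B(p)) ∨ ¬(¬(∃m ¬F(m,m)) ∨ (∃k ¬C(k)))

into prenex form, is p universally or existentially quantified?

Push ¬ through the quantifiers and connectives to reach negation normal form:
  (∃p ¬B(p)) ∨ (∃m ¬F(m,m)) ∧ (∀k C(k))
All bound variables are already distinct, so no renaming is needed.
Pull the quantifiers to the front (each side's bound variable is not free in the other side):
  ∃p ∃m ∀k (¬B(p) ∨ ¬F(m,m) ∧ C(k))
The quantifier ∀p sits under an odd number of negations, so it flips to ∃p.

existential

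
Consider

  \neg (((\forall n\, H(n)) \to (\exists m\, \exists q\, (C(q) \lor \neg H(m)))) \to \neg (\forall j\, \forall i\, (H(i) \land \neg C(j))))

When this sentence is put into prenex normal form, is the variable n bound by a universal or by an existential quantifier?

First replace A → B with ¬A ∨ B.
  \neg (\neg (\neg (\forall n\, H(n)) \lor (\exists m\, \exists q\, (C(q) \lor \neg H(m)))) \lor \neg (\forall j\, \forall i\, (H(i) \land \neg C(j))))
Push ¬ through the quantifiers and connectives to reach negation normal form:
  ((\exists n\, \neg H(n)) \lor (\exists m\, \exists q\, (C(q) \lor \neg H(m)))) \land (\forall j\, \forall i\, (H(i) \land \neg C(j)))
Finally move all quantifiers to the prefix:
  \exists n\, \exists m\, \exists q\, \forall j\, \forall i\, ((\neg H(n) \lor C(q) \lor \neg H(m)) \land H(i) \land \neg C(j))
The quantifier \forall n sits under an odd number of negations (counting the antecedent side of each →), so it flips to \exists n.

existential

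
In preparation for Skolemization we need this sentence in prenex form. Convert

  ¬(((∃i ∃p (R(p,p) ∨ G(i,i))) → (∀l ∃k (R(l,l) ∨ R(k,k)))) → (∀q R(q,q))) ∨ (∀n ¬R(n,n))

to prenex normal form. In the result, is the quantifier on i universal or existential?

Rewrite implications/biconditionals: A → B as ¬A ∨ B.
  ¬(¬(¬(∃i ∃p (R(p,p) ∨ G(i,i))) ∨ (∀l ∃k (R(l,l) ∨ R(k,k)))) ∨ (∀q R(q,q))) ∨ (∀n ¬R(n,n))
Drive negations inward (¬∀x A ≡ ∃x ¬A, ¬∃x A ≡ ∀x ¬A, De Morgan for ∧/∨):
  ((∀i ∀p (¬R(p,p) ∧ ¬G(i,i))) ∨ (∀l ∃k (R(l,l) ∨ R(k,k)))) ∧ (∃q ¬R(q,q)) ∨ (∀n ¬R(n,n))
Extract every quantifier outward, since the variables are now distinct and don't occur free across branches:
  ∀i ∀p ∀l ∃k ∃q ∀n ((¬R(p,p) ∧ ¬G(i,i) ∨ R(l,l) ∨ R(k,k)) ∧ ¬R(q,q) ∨ ¬R(n,n))
The quantifier ∃i sits under an odd number of negations (counting the antecedent side of each →), so it flips to ∀i.

universal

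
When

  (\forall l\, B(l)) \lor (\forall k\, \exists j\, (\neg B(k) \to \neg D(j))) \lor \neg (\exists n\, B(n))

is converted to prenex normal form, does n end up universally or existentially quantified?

universal

Rewrite implications/biconditionals: A → B as ¬A ∨ B.
  (\forall l\, B(l)) \lor (\forall k\, \exists j\, (\neg \neg B(k) \lor \neg D(j))) \lor \neg (\exists n\, B(n))
Push ¬ through the quantifiers and connectives to reach negation normal form:
  (\forall l\, B(l)) \lor (\forall k\, \exists j\, (B(k) \lor \neg D(j))) \lor (\forall n\, \neg B(n))
All bound variables are already distinct, so no renaming is needed.
Pull the quantifiers to the front (each side's bound variable is not free in the other side):
  \forall l\, \forall k\, \exists j\, \forall n\, (B(l) \lor B(k) \lor \neg D(j) \lor \neg B(n))
The quantifier \exists n sits under an odd number of negations (counting the antecedent side of each →), so it flips to \forall n.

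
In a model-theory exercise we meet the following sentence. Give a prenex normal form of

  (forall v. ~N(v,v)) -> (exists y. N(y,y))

exists v. exists y. (N(v,v) | N(y,y))

Rewrite implications/biconditionals: A → B as ¬A ∨ B.
  ~(forall v. ~N(v,v)) | (exists y. N(y,y))
Push ¬ through the quantifiers and connectives to reach negation normal form:
  (exists v. N(v,v)) | (exists y. N(y,y))
All bound variables are already distinct, so no renaming is needed.
Finally move all quantifiers to the prefix:
  exists v. exists y. (N(v,v) | N(y,y))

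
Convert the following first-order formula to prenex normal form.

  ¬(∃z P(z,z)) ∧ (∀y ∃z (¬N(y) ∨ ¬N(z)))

Move each ¬ inward, flipping quantifiers it crosses:
  (∀z ¬P(z,z)) ∧ (∀y ∃z (¬N(y) ∨ ¬N(z)))
Give each quantifier a distinct variable: z↦a.
  (∀z ¬P(z,z)) ∧ (∀y ∃a (¬N(y) ∨ ¬N(a)))
Finally move all quantifiers to the prefix:
  ∀z ∀y ∃a (¬P(z,z) ∧ (¬N(y) ∨ ¬N(a)))

∀z ∀y ∃a (¬P(z,z) ∧ (¬N(y) ∨ ¬N(a)))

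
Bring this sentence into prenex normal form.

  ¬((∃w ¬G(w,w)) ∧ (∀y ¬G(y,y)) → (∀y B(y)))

∃w ∀y ∃u (¬G(w,w) ∧ ¬G(y,y) ∧ ¬B(u))

First replace A → B with ¬A ∨ B.
  ¬(¬((∃w ¬G(w,w)) ∧ (∀y ¬G(y,y))) ∨ (∀y B(y)))
Push ¬ through the quantifiers and connectives to reach negation normal form:
  (∃w ¬G(w,w)) ∧ (∀y ¬G(y,y)) ∧ (∃y ¬B(y))
Give each quantifier a distinct variable: y↦u.
  (∃w ¬G(w,w)) ∧ (∀y ¬G(y,y)) ∧ (∃u ¬B(u))
Pull the quantifiers to the front (each side's bound variable is not free in the other side):
  ∃w ∀y ∃u (¬G(w,w) ∧ ¬G(y,y) ∧ ¬B(u))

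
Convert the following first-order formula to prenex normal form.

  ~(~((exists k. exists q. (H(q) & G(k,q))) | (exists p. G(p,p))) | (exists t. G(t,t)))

exists k. exists q. exists p. forall t. ((H(q) & G(k,q) | G(p,p)) & ~G(t,t))

Drive negations inward (¬∀x A ≡ ∃x ¬A, ¬∃x A ≡ ∀x ¬A, De Morgan for ∧/∨):
  ((exists k. exists q. (H(q) & G(k,q))) | (exists p. G(p,p))) & (forall t. ~G(t,t))
All bound variables are already distinct, so no renaming is needed.
Finally move all quantifiers to the prefix:
  exists k. exists q. exists p. forall t. ((H(q) & G(k,q) | G(p,p)) & ~G(t,t))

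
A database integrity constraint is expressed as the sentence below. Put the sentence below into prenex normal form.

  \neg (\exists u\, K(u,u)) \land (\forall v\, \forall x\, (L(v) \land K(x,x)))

Move each ¬ inward, flipping quantifiers it crosses:
  (\forall u\, \neg K(u,u)) \land (\forall v\, \forall x\, (L(v) \land K(x,x)))
Finally move all quantifiers to the prefix:
  \forall u\, \forall v\, \forall x\, (\neg K(u,u) \land L(v) \land K(x,x))

\forall u\, \forall v\, \forall x\, (\neg K(u,u) \land L(v) \land K(x,x))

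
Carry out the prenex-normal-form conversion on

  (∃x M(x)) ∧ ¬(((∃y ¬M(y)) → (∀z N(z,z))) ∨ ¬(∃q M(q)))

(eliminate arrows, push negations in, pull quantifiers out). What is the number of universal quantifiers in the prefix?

Rewrite implications/biconditionals: A → B as ¬A ∨ B.
  (∃x M(x)) ∧ ¬(¬(∃y ¬M(y)) ∨ (∀z N(z,z)) ∨ ¬(∃q M(q)))
Push ¬ through the quantifiers and connectives to reach negation normal form:
  (∃x M(x)) ∧ (∃y ¬M(y)) ∧ (∃z ¬N(z,z)) ∧ (∃q M(q))
All bound variables are already distinct, so no renaming is needed.
Finally move all quantifiers to the prefix:
  ∃x ∃y ∃z ∃q (M(x) ∧ ¬M(y) ∧ ¬N(z,z) ∧ M(q))
The prefix is ∃x ∃y ∃z ∃q: 0 universal, 4 existential.

0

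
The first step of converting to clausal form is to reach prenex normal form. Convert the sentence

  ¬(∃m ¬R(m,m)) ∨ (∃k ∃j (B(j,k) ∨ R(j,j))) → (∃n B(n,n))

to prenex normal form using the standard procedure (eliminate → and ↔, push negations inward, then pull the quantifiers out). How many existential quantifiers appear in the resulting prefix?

2

First replace A → B with ¬A ∨ B.
  ¬(¬(∃m ¬R(m,m)) ∨ (∃k ∃j (B(j,k) ∨ R(j,j)))) ∨ (∃n B(n,n))
Push ¬ through the quantifiers and connectives to reach negation normal form:
  (∃m ¬R(m,m)) ∧ (∀k ∀j (¬B(j,k) ∧ ¬R(j,j))) ∨ (∃n B(n,n))
Pull the quantifiers to the front (each side's bound variable is not free in the other side):
  ∃m ∀k ∀j ∃n (¬R(m,m) ∧ ¬B(j,k) ∧ ¬R(j,j) ∨ B(n,n))
The prefix is ∃m ∀k ∀j ∃n: 2 universal, 2 existential.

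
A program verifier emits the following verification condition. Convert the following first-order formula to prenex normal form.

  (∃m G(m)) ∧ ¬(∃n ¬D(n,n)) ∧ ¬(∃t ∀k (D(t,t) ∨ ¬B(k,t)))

∃m ∀n ∀t ∃k (G(m) ∧ D(n,n) ∧ ¬D(t,t) ∧ B(k,t))

Push ¬ through the quantifiers and connectives to reach negation normal form:
  (∃m G(m)) ∧ (∀n D(n,n)) ∧ (∀t ∃k (¬D(t,t) ∧ B(k,t)))
All bound variables are already distinct, so no renaming is needed.
Extract every quantifier outward, since the variables are now distinct and don't occur free across branches:
  ∃m ∀n ∀t ∃k (G(m) ∧ D(n,n) ∧ ¬D(t,t) ∧ B(k,t))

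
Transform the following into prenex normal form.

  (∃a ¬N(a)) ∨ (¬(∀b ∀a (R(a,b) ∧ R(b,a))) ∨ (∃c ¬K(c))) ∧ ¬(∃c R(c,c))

Drive negations inward (¬∀x A ≡ ∃x ¬A, ¬∃x A ≡ ∀x ¬A, De Morgan for ∧/∨):
  (∃a ¬N(a)) ∨ ((∃b ∃a (¬R(a,b) ∨ ¬R(b,a))) ∨ (∃c ¬K(c))) ∧ (∀c ¬R(c,c))
Give each quantifier a distinct variable: a↦y1, c↦x.
  (∃a ¬N(a)) ∨ ((∃b ∃y1 (¬R(y1,b) ∨ ¬R(b,y1))) ∨ (∃c ¬K(c))) ∧ (∀x ¬R(x,x))
Finally move all quantifiers to the prefix:
  ∃a ∃b ∃y1 ∃c ∀x (¬N(a) ∨ (¬R(y1,b) ∨ ¬R(b,y1) ∨ ¬K(c)) ∧ ¬R(x,x))

∃a ∃b ∃y1 ∃c ∀x (¬N(a) ∨ (¬R(y1,b) ∨ ¬R(b,y1) ∨ ¬K(c)) ∧ ¬R(x,x))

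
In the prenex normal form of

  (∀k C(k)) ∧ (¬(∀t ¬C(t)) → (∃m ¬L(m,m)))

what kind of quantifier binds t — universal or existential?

First replace A → B with ¬A ∨ B.
  (∀k C(k)) ∧ (¬¬(∀t ¬C(t)) ∨ (∃m ¬L(m,m)))
Push ¬ through the quantifiers and connectives to reach negation normal form:
  (∀k C(k)) ∧ ((∀t ¬C(t)) ∨ (∃m ¬L(m,m)))
Finally move all quantifiers to the prefix:
  ∀k ∀t ∃m (C(k) ∧ (¬C(t) ∨ ¬L(m,m)))
The quantifier ∀t sits under an even number of negations (counting the antecedent side of each →), so it remains universal.

universal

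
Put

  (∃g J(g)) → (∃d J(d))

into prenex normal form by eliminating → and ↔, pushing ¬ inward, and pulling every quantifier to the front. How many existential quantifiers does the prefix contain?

Eliminate → and ↔ using ¬ and ∨.
  ¬(∃g J(g)) ∨ (∃d J(d))
Move each ¬ inward, flipping quantifiers it crosses:
  (∀g ¬J(g)) ∨ (∃d J(d))
Extract every quantifier outward, since the variables are now distinct and don't occur free across branches:
  ∀g ∃d (¬J(g) ∨ J(d))
The prefix is ∀g ∃d: 1 universal, 1 existential.

1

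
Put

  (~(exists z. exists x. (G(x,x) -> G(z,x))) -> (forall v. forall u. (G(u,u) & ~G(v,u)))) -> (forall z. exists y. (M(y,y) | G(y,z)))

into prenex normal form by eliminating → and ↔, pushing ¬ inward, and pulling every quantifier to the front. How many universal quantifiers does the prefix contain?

First replace A → B with ¬A ∨ B.
  ~(~~(exists z. exists x. (~G(x,x) | G(z,x))) | (forall v. forall u. (G(u,u) & ~G(v,u)))) | (forall z. exists y. (M(y,y) | G(y,z)))
Drive negations inward (¬∀x A ≡ ∃x ¬A, ¬∃x A ≡ ∀x ¬A, De Morgan for ∧/∨):
  (forall z. forall x. (G(x,x) & ~G(z,x))) & (exists v. exists u. (~G(u,u) | G(v,u))) | (forall z. exists y. (M(y,y) | G(y,z)))
Rename bound variables to avoid capture: z↦t.
  (forall z. forall x. (G(x,x) & ~G(z,x))) & (exists v. exists u. (~G(u,u) | G(v,u))) | (forall t. exists y. (M(y,y) | G(y,t)))
Extract every quantifier outward, since the variables are now distinct and don't occur free across branches:
  forall z. forall x. exists v. exists u. forall t. exists y. (G(x,x) & ~G(z,x) & (~G(u,u) | G(v,u)) | M(y,y) | G(y,t))
The prefix is forall z forall x exists v exists u forall t exists y: 3 universal, 3 existential.

3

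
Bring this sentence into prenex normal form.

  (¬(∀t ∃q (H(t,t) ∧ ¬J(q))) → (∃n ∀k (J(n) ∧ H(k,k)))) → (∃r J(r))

∃t ∀q ∀n ∃k ∃r ((¬H(t,t) ∨ J(q)) ∧ (¬J(n) ∨ ¬H(k,k)) ∨ J(r))

Rewrite implications/biconditionals: A → B as ¬A ∨ B.
  ¬(¬¬(∀t ∃q (H(t,t) ∧ ¬J(q))) ∨ (∃n ∀k (J(n) ∧ H(k,k)))) ∨ (∃r J(r))
Push ¬ through the quantifiers and connectives to reach negation normal form:
  (∃t ∀q (¬H(t,t) ∨ J(q))) ∧ (∀n ∃k (¬J(n) ∨ ¬H(k,k))) ∨ (∃r J(r))
Extract every quantifier outward, since the variables are now distinct and don't occur free across branches:
  ∃t ∀q ∀n ∃k ∃r ((¬H(t,t) ∨ J(q)) ∧ (¬J(n) ∨ ¬H(k,k)) ∨ J(r))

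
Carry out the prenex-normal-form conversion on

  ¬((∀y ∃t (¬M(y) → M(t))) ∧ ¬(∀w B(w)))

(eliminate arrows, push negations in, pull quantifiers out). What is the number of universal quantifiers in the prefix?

2

Rewrite implications/biconditionals: A → B as ¬A ∨ B.
  ¬((∀y ∃t (¬¬M(y) ∨ M(t))) ∧ ¬(∀w B(w)))
Drive negations inward (¬∀x A ≡ ∃x ¬A, ¬∃x A ≡ ∀x ¬A, De Morgan for ∧/∨):
  (∃y ∀t (¬M(y) ∧ ¬M(t))) ∨ (∀w B(w))
Extract every quantifier outward, since the variables are now distinct and don't occur free across branches:
  ∃y ∀t ∀w (¬M(y) ∧ ¬M(t) ∨ B(w))
The prefix is ∃y ∀t ∀w: 2 universal, 1 existential.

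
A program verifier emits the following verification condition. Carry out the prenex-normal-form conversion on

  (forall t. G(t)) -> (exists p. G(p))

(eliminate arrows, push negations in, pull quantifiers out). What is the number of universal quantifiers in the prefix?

0

Rewrite implications/biconditionals: A → B as ¬A ∨ B.
  ~(forall t. G(t)) | (exists p. G(p))
Drive negations inward (¬∀x A ≡ ∃x ¬A, ¬∃x A ≡ ∀x ¬A, De Morgan for ∧/∨):
  (exists t. ~G(t)) | (exists p. G(p))
Extract every quantifier outward, since the variables are now distinct and don't occur free across branches:
  exists t. exists p. (~G(t) | G(p))
The prefix is exists t exists p: 0 universal, 2 existential.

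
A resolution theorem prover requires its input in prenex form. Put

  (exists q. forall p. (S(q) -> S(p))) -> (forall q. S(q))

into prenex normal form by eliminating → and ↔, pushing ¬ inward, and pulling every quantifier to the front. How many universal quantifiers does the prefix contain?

Rewrite implications/biconditionals: A → B as ¬A ∨ B.
  ~(exists q. forall p. (~S(q) | S(p))) | (forall q. S(q))
Move each ¬ inward, flipping quantifiers it crosses:
  (forall q. exists p. (S(q) & ~S(p))) | (forall q. S(q))
Give each quantifier a distinct variable: q↦a.
  (forall q. exists p. (S(q) & ~S(p))) | (forall a. S(a))
Extract every quantifier outward, since the variables are now distinct and don't occur free across branches:
  forall q. exists p. forall a. (S(q) & ~S(p) | S(a))
The prefix is forall q exists p forall a: 2 universal, 1 existential.

2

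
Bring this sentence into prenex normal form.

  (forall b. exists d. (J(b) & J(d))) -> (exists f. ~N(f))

Rewrite implications/biconditionals: A → B as ¬A ∨ B.
  ~(forall b. exists d. (J(b) & J(d))) | (exists f. ~N(f))
Move each ¬ inward, flipping quantifiers it crosses:
  (exists b. forall d. (~J(b) | ~J(d))) | (exists f. ~N(f))
All bound variables are already distinct, so no renaming is needed.
Extract every quantifier outward, since the variables are now distinct and don't occur free across branches:
  exists b. forall d. exists f. (~J(b) | ~J(d) | ~N(f))

exists b. forall d. exists f. (~J(b) | ~J(d) | ~N(f))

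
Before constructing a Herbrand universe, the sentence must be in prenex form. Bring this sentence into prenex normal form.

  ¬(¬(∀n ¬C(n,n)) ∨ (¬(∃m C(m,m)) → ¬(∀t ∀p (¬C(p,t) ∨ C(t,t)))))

Rewrite implications/biconditionals: A → B as ¬A ∨ B.
  ¬(¬(∀n ¬C(n,n)) ∨ ¬¬(∃m C(m,m)) ∨ ¬(∀t ∀p (¬C(p,t) ∨ C(t,t))))
Drive negations inward (¬∀x A ≡ ∃x ¬A, ¬∃x A ≡ ∀x ¬A, De Morgan for ∧/∨):
  (∀n ¬C(n,n)) ∧ (∀m ¬C(m,m)) ∧ (∀t ∀p (¬C(p,t) ∨ C(t,t)))
Pull the quantifiers to the front (each side's bound variable is not free in the other side):
  ∀n ∀m ∀t ∀p (¬C(n,n) ∧ ¬C(m,m) ∧ (¬C(p,t) ∨ C(t,t)))

∀n ∀m ∀t ∀p (¬C(n,n) ∧ ¬C(m,m) ∧ (¬C(p,t) ∨ C(t,t)))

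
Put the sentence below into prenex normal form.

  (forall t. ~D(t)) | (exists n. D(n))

forall t. exists n. (~D(t) | D(n))

Finally move all quantifiers to the prefix:
  forall t. exists n. (~D(t) | D(n))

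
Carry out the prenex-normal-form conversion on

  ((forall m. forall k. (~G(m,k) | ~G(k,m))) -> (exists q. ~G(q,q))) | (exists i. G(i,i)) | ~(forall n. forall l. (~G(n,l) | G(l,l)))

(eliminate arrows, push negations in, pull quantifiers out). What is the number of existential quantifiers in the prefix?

6

Eliminate → and ↔ using ¬ and ∨.
  ~(forall m. forall k. (~G(m,k) | ~G(k,m))) | (exists q. ~G(q,q)) | (exists i. G(i,i)) | ~(forall n. forall l. (~G(n,l) | G(l,l)))
Push ¬ through the quantifiers and connectives to reach negation normal form:
  (exists m. exists k. (G(m,k) & G(k,m))) | (exists q. ~G(q,q)) | (exists i. G(i,i)) | (exists n. exists l. (G(n,l) & ~G(l,l)))
All bound variables are already distinct, so no renaming is needed.
Finally move all quantifiers to the prefix:
  exists m. exists k. exists q. exists i. exists n. exists l. (G(m,k) & G(k,m) | ~G(q,q) | G(i,i) | G(n,l) & ~G(l,l))
The prefix is exists m exists k exists q exists i exists n exists l: 0 universal, 6 existential.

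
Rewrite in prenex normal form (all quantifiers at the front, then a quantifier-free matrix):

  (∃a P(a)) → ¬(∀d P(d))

∀a ∃d (¬P(a) ∨ ¬P(d))

First replace A → B with ¬A ∨ B.
  ¬(∃a P(a)) ∨ ¬(∀d P(d))
Drive negations inward (¬∀x A ≡ ∃x ¬A, ¬∃x A ≡ ∀x ¬A, De Morgan for ∧/∨):
  (∀a ¬P(a)) ∨ (∃d ¬P(d))
All bound variables are already distinct, so no renaming is needed.
Pull the quantifiers to the front (each side's bound variable is not free in the other side):
  ∀a ∃d (¬P(a) ∨ ¬P(d))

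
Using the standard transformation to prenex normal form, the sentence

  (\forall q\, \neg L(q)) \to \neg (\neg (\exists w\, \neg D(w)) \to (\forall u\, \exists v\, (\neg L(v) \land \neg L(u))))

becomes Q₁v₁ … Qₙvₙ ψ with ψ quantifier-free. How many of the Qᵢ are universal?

2

Rewrite implications/biconditionals: A → B as ¬A ∨ B.
  \neg (\forall q\, \neg L(q)) \lor \neg (\neg \neg (\exists w\, \neg D(w)) \lor (\forall u\, \exists v\, (\neg L(v) \land \neg L(u))))
Drive negations inward (¬∀x A ≡ ∃x ¬A, ¬∃x A ≡ ∀x ¬A, De Morgan for ∧/∨):
  (\exists q\, L(q)) \lor (\forall w\, D(w)) \land (\exists u\, \forall v\, (L(v) \lor L(u)))
All bound variables are already distinct, so no renaming is needed.
Finally move all quantifiers to the prefix:
  \exists q\, \forall w\, \exists u\, \forall v\, (L(q) \lor D(w) \land (L(v) \lor L(u)))
The prefix is \exists q \forall w \exists u \forall v: 2 universal, 2 existential.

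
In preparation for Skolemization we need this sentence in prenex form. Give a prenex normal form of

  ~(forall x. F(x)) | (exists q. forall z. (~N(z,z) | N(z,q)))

exists x. exists q. forall z. (~F(x) | ~N(z,z) | N(z,q))

Move each ¬ inward, flipping quantifiers it crosses:
  (exists x. ~F(x)) | (exists q. forall z. (~N(z,z) | N(z,q)))
Extract every quantifier outward, since the variables are now distinct and don't occur free across branches:
  exists x. exists q. forall z. (~F(x) | ~N(z,z) | N(z,q))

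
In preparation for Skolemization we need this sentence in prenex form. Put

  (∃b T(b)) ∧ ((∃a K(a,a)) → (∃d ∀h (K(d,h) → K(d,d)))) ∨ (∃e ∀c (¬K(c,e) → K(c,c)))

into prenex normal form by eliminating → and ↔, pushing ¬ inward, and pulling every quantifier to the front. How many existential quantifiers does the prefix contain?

3

Eliminate → and ↔ using ¬ and ∨.
  (∃b T(b)) ∧ (¬(∃a K(a,a)) ∨ (∃d ∀h (¬K(d,h) ∨ K(d,d)))) ∨ (∃e ∀c (¬¬K(c,e) ∨ K(c,c)))
Move each ¬ inward, flipping quantifiers it crosses:
  (∃b T(b)) ∧ ((∀a ¬K(a,a)) ∨ (∃d ∀h (¬K(d,h) ∨ K(d,d)))) ∨ (∃e ∀c (K(c,e) ∨ K(c,c)))
All bound variables are already distinct, so no renaming is needed.
Pull the quantifiers to the front (each side's bound variable is not free in the other side):
  ∃b ∀a ∃d ∀h ∃e ∀c (T(b) ∧ (¬K(a,a) ∨ ¬K(d,h) ∨ K(d,d)) ∨ K(c,e) ∨ K(c,c))
The prefix is ∃b ∀a ∃d ∀h ∃e ∀c: 3 universal, 3 existential.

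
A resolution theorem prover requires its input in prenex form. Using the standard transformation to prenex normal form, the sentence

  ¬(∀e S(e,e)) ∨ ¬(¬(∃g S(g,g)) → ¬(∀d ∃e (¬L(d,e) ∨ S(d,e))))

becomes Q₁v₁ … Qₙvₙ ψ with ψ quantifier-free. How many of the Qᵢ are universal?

2

First replace A → B with ¬A ∨ B.
  ¬(∀e S(e,e)) ∨ ¬(¬¬(∃g S(g,g)) ∨ ¬(∀d ∃e (¬L(d,e) ∨ S(d,e))))
Move each ¬ inward, flipping quantifiers it crosses:
  (∃e ¬S(e,e)) ∨ (∀g ¬S(g,g)) ∧ (∀d ∃e (¬L(d,e) ∨ S(d,e)))
Give each quantifier a distinct variable: e↦s.
  (∃e ¬S(e,e)) ∨ (∀g ¬S(g,g)) ∧ (∀d ∃s (¬L(d,s) ∨ S(d,s)))
Extract every quantifier outward, since the variables are now distinct and don't occur free across branches:
  ∃e ∀g ∀d ∃s (¬S(e,e) ∨ ¬S(g,g) ∧ (¬L(d,s) ∨ S(d,s)))
The prefix is ∃e ∀g ∀d ∃s: 2 universal, 2 existential.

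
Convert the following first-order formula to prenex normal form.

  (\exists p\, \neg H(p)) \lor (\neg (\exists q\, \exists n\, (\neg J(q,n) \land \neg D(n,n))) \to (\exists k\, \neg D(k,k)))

\exists p\, \exists q\, \exists n\, \exists k\, (\neg H(p) \lor \neg J(q,n) \land \neg D(n,n) \lor \neg D(k,k))

Rewrite implications/biconditionals: A → B as ¬A ∨ B.
  (\exists p\, \neg H(p)) \lor \neg \neg (\exists q\, \exists n\, (\neg J(q,n) \land \neg D(n,n))) \lor (\exists k\, \neg D(k,k))
Push ¬ through the quantifiers and connectives to reach negation normal form:
  (\exists p\, \neg H(p)) \lor (\exists q\, \exists n\, (\neg J(q,n) \land \neg D(n,n))) \lor (\exists k\, \neg D(k,k))
Finally move all quantifiers to the prefix:
  \exists p\, \exists q\, \exists n\, \exists k\, (\neg H(p) \lor \neg J(q,n) \land \neg D(n,n) \lor \neg D(k,k))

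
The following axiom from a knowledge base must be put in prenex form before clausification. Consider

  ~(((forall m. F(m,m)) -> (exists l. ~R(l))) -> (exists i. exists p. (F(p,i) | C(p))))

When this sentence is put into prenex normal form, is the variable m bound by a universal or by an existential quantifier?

existential

Rewrite implications/biconditionals: A → B as ¬A ∨ B.
  ~(~(~(forall m. F(m,m)) | (exists l. ~R(l))) | (exists i. exists p. (F(p,i) | C(p))))
Push ¬ through the quantifiers and connectives to reach negation normal form:
  ((exists m. ~F(m,m)) | (exists l. ~R(l))) & (forall i. forall p. (~F(p,i) & ~C(p)))
Extract every quantifier outward, since the variables are now distinct and don't occur free across branches:
  exists m. exists l. forall i. forall p. ((~F(m,m) | ~R(l)) & ~F(p,i) & ~C(p))
The quantifier forall m sits under an odd number of negations (counting the antecedent side of each →), so it flips to exists m.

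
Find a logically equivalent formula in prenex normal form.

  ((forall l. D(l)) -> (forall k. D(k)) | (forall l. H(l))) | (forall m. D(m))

exists l. forall k. forall u1. forall m. (~D(l) | D(k) | H(u1) | D(m))

Eliminate → and ↔ using ¬ and ∨.
  ~(forall l. D(l)) | (forall k. D(k)) | (forall l. H(l)) | (forall m. D(m))
Drive negations inward (¬∀x A ≡ ∃x ¬A, ¬∃x A ≡ ∀x ¬A, De Morgan for ∧/∨):
  (exists l. ~D(l)) | (forall k. D(k)) | (forall l. H(l)) | (forall m. D(m))
Give each quantifier a distinct variable: l↦u1.
  (exists l. ~D(l)) | (forall k. D(k)) | (forall u1. H(u1)) | (forall m. D(m))
Extract every quantifier outward, since the variables are now distinct and don't occur free across branches:
  exists l. forall k. forall u1. forall m. (~D(l) | D(k) | H(u1) | D(m))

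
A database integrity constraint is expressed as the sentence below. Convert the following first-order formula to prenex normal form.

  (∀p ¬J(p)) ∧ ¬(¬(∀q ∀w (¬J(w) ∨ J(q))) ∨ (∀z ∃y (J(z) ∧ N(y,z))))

∀p ∀q ∀w ∃z ∀y (¬J(p) ∧ (¬J(w) ∨ J(q)) ∧ (¬J(z) ∨ ¬N(y,z)))

Move each ¬ inward, flipping quantifiers it crosses:
  (∀p ¬J(p)) ∧ (∀q ∀w (¬J(w) ∨ J(q))) ∧ (∃z ∀y (¬J(z) ∨ ¬N(y,z)))
All bound variables are already distinct, so no renaming is needed.
Finally move all quantifiers to the prefix:
  ∀p ∀q ∀w ∃z ∀y (¬J(p) ∧ (¬J(w) ∨ J(q)) ∧ (¬J(z) ∨ ¬N(y,z)))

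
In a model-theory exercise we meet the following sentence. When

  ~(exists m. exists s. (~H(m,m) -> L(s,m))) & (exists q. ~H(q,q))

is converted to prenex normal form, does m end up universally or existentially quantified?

universal

Eliminate → and ↔ using ¬ and ∨.
  ~(exists m. exists s. (~~H(m,m) | L(s,m))) & (exists q. ~H(q,q))
Move each ¬ inward, flipping quantifiers it crosses:
  (forall m. forall s. (~H(m,m) & ~L(s,m))) & (exists q. ~H(q,q))
All bound variables are already distinct, so no renaming is needed.
Pull the quantifiers to the front (each side's bound variable is not free in the other side):
  forall m. forall s. exists q. (~H(m,m) & ~L(s,m) & ~H(q,q))
The quantifier exists m sits under an odd number of negations (counting the antecedent side of each →), so it flips to forall m.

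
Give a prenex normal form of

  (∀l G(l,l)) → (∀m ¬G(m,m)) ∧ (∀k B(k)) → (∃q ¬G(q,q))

Eliminate → and ↔ using ¬ and ∨.
  ¬(∀l G(l,l)) ∨ ¬((∀m ¬G(m,m)) ∧ (∀k B(k))) ∨ (∃q ¬G(q,q))
Move each ¬ inward, flipping quantifiers it crosses:
  (∃l ¬G(l,l)) ∨ (∃m G(m,m)) ∨ (∃k ¬B(k)) ∨ (∃q ¬G(q,q))
All bound variables are already distinct, so no renaming is needed.
Extract every quantifier outward, since the variables are now distinct and don't occur free across branches:
  ∃l ∃m ∃k ∃q (¬G(l,l) ∨ G(m,m) ∨ ¬B(k) ∨ ¬G(q,q))

∃l ∃m ∃k ∃q (¬G(l,l) ∨ G(m,m) ∨ ¬B(k) ∨ ¬G(q,q))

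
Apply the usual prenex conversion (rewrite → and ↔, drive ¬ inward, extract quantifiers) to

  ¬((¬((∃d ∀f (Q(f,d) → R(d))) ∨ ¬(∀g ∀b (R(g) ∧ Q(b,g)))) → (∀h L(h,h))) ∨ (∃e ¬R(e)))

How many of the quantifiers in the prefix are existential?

2

Eliminate → and ↔ using ¬ and ∨.
  ¬(¬¬((∃d ∀f (¬Q(f,d) ∨ R(d))) ∨ ¬(∀g ∀b (R(g) ∧ Q(b,g)))) ∨ (∀h L(h,h)) ∨ (∃e ¬R(e)))
Move each ¬ inward, flipping quantifiers it crosses:
  (∀d ∃f (Q(f,d) ∧ ¬R(d))) ∧ (∀g ∀b (R(g) ∧ Q(b,g))) ∧ (∃h ¬L(h,h)) ∧ (∀e R(e))
All bound variables are already distinct, so no renaming is needed.
Pull the quantifiers to the front (each side's bound variable is not free in the other side):
  ∀d ∃f ∀g ∀b ∃h ∀e (Q(f,d) ∧ ¬R(d) ∧ R(g) ∧ Q(b,g) ∧ ¬L(h,h) ∧ R(e))
The prefix is ∀d ∃f ∀g ∀b ∃h ∀e: 4 universal, 2 existential.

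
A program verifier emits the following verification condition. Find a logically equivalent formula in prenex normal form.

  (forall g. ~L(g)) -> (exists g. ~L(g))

Rewrite implications/biconditionals: A → B as ¬A ∨ B.
  ~(forall g. ~L(g)) | (exists g. ~L(g))
Move each ¬ inward, flipping quantifiers it crosses:
  (exists g. L(g)) | (exists g. ~L(g))
Rename bound variables to avoid capture: g↦z.
  (exists g. L(g)) | (exists z. ~L(z))
Finally move all quantifiers to the prefix:
  exists g. exists z. (L(g) | ~L(z))

exists g. exists z. (L(g) | ~L(z))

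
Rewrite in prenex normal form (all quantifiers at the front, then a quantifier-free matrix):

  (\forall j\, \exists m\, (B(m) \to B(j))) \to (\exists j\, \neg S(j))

\exists j\, \forall m\, \exists u1\, (B(m) \land \neg B(j) \lor \neg S(u1))

Rewrite implications/biconditionals: A → B as ¬A ∨ B.
  \neg (\forall j\, \exists m\, (\neg B(m) \lor B(j))) \lor (\exists j\, \neg S(j))
Drive negations inward (¬∀x A ≡ ∃x ¬A, ¬∃x A ≡ ∀x ¬A, De Morgan for ∧/∨):
  (\exists j\, \forall m\, (B(m) \land \neg B(j))) \lor (\exists j\, \neg S(j))
Rename bound variables to avoid capture: j↦u1.
  (\exists j\, \forall m\, (B(m) \land \neg B(j))) \lor (\exists u1\, \neg S(u1))
Finally move all quantifiers to the prefix:
  \exists j\, \forall m\, \exists u1\, (B(m) \land \neg B(j) \lor \neg S(u1))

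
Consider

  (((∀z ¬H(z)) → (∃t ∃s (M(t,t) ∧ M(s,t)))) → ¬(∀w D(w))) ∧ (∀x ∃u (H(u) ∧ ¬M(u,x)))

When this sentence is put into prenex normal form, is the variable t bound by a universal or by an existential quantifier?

universal

Eliminate → and ↔ using ¬ and ∨.
  (¬(¬(∀z ¬H(z)) ∨ (∃t ∃s (M(t,t) ∧ M(s,t)))) ∨ ¬(∀w D(w))) ∧ (∀x ∃u (H(u) ∧ ¬M(u,x)))
Move each ¬ inward, flipping quantifiers it crosses:
  ((∀z ¬H(z)) ∧ (∀t ∀s (¬M(t,t) ∨ ¬M(s,t))) ∨ (∃w ¬D(w))) ∧ (∀x ∃u (H(u) ∧ ¬M(u,x)))
All bound variables are already distinct, so no renaming is needed.
Extract every quantifier outward, since the variables are now distinct and don't occur free across branches:
  ∀z ∀t ∀s ∃w ∀x ∃u ((¬H(z) ∧ (¬M(t,t) ∨ ¬M(s,t)) ∨ ¬D(w)) ∧ H(u) ∧ ¬M(u,x))
The quantifier ∃t sits under an odd number of negations (counting the antecedent side of each →), so it flips to ∀t.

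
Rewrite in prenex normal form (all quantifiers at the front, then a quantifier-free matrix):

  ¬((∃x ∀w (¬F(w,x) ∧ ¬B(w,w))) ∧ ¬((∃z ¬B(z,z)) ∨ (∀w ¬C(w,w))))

∀x ∃w ∃z ∀w1 (F(w,x) ∨ B(w,w) ∨ ¬B(z,z) ∨ ¬C(w1,w1))

Push ¬ through the quantifiers and connectives to reach negation normal form:
  (∀x ∃w (F(w,x) ∨ B(w,w))) ∨ (∃z ¬B(z,z)) ∨ (∀w ¬C(w,w))
Standardize variables apart so no two quantifiers bind the same name: w↦w1.
  (∀x ∃w (F(w,x) ∨ B(w,w))) ∨ (∃z ¬B(z,z)) ∨ (∀w1 ¬C(w1,w1))
Pull the quantifiers to the front (each side's bound variable is not free in the other side):
  ∀x ∃w ∃z ∀w1 (F(w,x) ∨ B(w,w) ∨ ¬B(z,z) ∨ ¬C(w1,w1))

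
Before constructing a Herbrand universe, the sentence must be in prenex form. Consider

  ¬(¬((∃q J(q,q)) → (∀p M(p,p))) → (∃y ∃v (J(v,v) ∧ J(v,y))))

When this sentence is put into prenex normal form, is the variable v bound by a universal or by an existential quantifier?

First replace A → B with ¬A ∨ B.
  ¬(¬¬(¬(∃q J(q,q)) ∨ (∀p M(p,p))) ∨ (∃y ∃v (J(v,v) ∧ J(v,y))))
Drive negations inward (¬∀x A ≡ ∃x ¬A, ¬∃x A ≡ ∀x ¬A, De Morgan for ∧/∨):
  (∃q J(q,q)) ∧ (∃p ¬M(p,p)) ∧ (∀y ∀v (¬J(v,v) ∨ ¬J(v,y)))
Finally move all quantifiers to the prefix:
  ∃q ∃p ∀y ∀v (J(q,q) ∧ ¬M(p,p) ∧ (¬J(v,v) ∨ ¬J(v,y)))
The quantifier ∃v sits under an odd number of negations (counting the antecedent side of each →), so it flips to ∀v.

universal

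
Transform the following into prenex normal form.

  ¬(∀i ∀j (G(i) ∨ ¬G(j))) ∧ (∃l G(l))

∃i ∃j ∃l (¬G(i) ∧ G(j) ∧ G(l))

Drive negations inward (¬∀x A ≡ ∃x ¬A, ¬∃x A ≡ ∀x ¬A, De Morgan for ∧/∨):
  (∃i ∃j (¬G(i) ∧ G(j))) ∧ (∃l G(l))
All bound variables are already distinct, so no renaming is needed.
Pull the quantifiers to the front (each side's bound variable is not free in the other side):
  ∃i ∃j ∃l (¬G(i) ∧ G(j) ∧ G(l))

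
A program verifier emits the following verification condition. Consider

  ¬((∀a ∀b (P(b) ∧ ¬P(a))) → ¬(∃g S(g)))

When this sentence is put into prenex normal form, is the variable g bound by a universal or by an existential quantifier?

existential

Rewrite implications/biconditionals: A → B as ¬A ∨ B.
  ¬(¬(∀a ∀b (P(b) ∧ ¬P(a))) ∨ ¬(∃g S(g)))
Drive negations inward (¬∀x A ≡ ∃x ¬A, ¬∃x A ≡ ∀x ¬A, De Morgan for ∧/∨):
  (∀a ∀b (P(b) ∧ ¬P(a))) ∧ (∃g S(g))
Finally move all quantifiers to the prefix:
  ∀a ∀b ∃g (P(b) ∧ ¬P(a) ∧ S(g))
The quantifier ∃g sits under an even number of negations (counting the antecedent side of each →), so it remains existential.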